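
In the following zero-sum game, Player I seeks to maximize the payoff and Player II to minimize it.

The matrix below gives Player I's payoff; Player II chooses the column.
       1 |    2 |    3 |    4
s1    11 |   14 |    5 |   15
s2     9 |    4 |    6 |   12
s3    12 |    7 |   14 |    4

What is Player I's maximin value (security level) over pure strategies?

The worst-case payoff for each row is s1: 5, s2: 4, s3: 4.
The best of these is 5.

5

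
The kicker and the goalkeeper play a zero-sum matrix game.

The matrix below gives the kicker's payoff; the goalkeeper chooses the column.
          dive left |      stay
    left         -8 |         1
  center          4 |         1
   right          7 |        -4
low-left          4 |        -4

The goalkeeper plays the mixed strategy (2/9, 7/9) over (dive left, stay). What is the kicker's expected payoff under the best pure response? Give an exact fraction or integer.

left: (-8)·(2/9) + (1)·(7/9) = -1.
center: (4)·(2/9) + (1)·(7/9) = 5/3.
right: (7)·(2/9) + (-4)·(7/9) = -14/9.
low-left: (4)·(2/9) + (-4)·(7/9) = -20/9.
The best pure response is center with expected payoff 5/3.

5/3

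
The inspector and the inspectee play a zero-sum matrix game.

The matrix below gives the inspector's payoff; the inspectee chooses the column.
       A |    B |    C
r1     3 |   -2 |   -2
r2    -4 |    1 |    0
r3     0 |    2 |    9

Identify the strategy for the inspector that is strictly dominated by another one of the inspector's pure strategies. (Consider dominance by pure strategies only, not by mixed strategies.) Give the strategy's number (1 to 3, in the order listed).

2

Compare r2 with r3: 0 > -4, 2 > 1, 9 > 0.
So r3 strictly dominates r2 for the inspector; r2 is strictly dominated.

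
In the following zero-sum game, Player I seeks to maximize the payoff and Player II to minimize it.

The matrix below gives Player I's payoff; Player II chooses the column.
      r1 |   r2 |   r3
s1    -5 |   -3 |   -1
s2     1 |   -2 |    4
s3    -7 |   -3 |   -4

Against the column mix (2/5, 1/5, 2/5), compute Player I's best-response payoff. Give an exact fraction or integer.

s1: (-5)·(2/5) + (-3)·(1/5) + (-1)·(2/5) = -3.
s2: (1)·(2/5) + (-2)·(1/5) + (4)·(2/5) = 8/5.
s3: (-7)·(2/5) + (-3)·(1/5) + (-4)·(2/5) = -5.
The best pure response is s2 with expected payoff 8/5.

8/5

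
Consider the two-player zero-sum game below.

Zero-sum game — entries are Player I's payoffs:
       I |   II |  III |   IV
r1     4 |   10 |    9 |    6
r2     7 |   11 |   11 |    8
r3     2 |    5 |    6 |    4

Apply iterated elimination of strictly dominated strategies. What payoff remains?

Row r1 is strictly dominated by row r2 (7>4, 11>10, 11>9, 8>6); eliminate r1.
Column II is strictly dominated by I for Player II (7<11, 2<5); eliminate II.
Row r3 is strictly dominated by row r2 (7>2, 11>6, 8>4); eliminate r3.
Column III is strictly dominated by I for Player II (7<11); eliminate III.
Column IV is strictly dominated by I for Player II (7<8); eliminate IV.
Only (r2, I) remains, with payoff 7.

7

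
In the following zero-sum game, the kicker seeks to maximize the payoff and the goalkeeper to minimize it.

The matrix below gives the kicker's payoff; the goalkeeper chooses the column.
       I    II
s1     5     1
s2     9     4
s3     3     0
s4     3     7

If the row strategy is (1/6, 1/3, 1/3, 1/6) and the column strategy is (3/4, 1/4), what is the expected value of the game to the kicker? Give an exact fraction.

Against (3/4, 1/4), each row's expected payoff is s1: 4; s2: 31/4; s3: 9/4; s4: 4.
Taking the (1/6, 1/3, 1/3, 1/6)-weighted average: (1/6)·(4) + (1/3)·(31/4) + (1/3)·(9/4) + (1/6)·(4) = 14/3.

14/3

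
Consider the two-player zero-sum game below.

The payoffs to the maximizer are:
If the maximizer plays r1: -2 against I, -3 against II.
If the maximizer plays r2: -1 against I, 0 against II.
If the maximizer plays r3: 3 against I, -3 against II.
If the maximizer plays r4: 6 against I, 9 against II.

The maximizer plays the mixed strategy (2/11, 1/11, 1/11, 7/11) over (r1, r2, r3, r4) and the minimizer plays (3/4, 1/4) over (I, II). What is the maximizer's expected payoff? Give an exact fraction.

87/22

Against (3/4, 1/4), each row's expected payoff is r1: -9/4; r2: -3/4; r3: 3/2; r4: 27/4.
Taking the (2/11, 1/11, 1/11, 7/11)-weighted average: (2/11)·(-9/4) + (1/11)·(-3/4) + (1/11)·(3/2) + (7/11)·(27/4) = 87/22.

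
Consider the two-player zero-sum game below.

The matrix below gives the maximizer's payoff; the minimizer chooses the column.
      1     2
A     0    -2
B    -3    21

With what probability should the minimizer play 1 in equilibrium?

Row minima are -2 and -3, so the maximizer's maximin is -2; column maxima are 0 and 21, so the minimizer's minimax is 0. These differ, so the equilibrium is in mixed strategies.
Let the minimizer play 1 with probability q. The maximizer is indifferent when −2(1−q) = −3q + 21(1−q), giving q = 23/26.

23/26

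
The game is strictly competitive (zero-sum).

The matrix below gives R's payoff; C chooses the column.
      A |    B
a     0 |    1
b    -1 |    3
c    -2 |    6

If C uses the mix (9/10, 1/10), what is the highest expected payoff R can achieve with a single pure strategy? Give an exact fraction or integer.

1/10

a: (0)·(9/10) + (1)·(1/10) = 1/10.
b: (-1)·(9/10) + (3)·(1/10) = -3/5.
c: (-2)·(9/10) + (6)·(1/10) = -6/5.
The best pure response is a with expected payoff 1/10.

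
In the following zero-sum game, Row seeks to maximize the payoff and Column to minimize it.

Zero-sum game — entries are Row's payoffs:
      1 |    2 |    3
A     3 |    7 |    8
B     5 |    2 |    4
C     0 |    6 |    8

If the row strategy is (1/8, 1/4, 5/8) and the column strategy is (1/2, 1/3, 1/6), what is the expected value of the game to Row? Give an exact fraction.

Against (1/2, 1/3, 1/6), each row's expected payoff is A: 31/6; B: 23/6; C: 10/3.
Taking the (1/8, 1/4, 5/8)-weighted average: (1/8)·(31/6) + (1/4)·(23/6) + (5/8)·(10/3) = 59/16.

59/16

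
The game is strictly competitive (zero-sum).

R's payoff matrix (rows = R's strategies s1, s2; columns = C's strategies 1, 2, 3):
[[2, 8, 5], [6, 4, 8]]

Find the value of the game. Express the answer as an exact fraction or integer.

5

Column 3 is strictly dominated by 1 for C (it gives R more in every row).
The remaining 2×2 game on (s1, s2) × (1, 2) has no saddle point. Let R play s1 with probability p; indifference gives 2p + 6(1−p) = 8p + 4(1−p), so p = 1/4.
Similarly C's optimal q on 1 is 1/2, and the value is 2·(1/2) + (8)·(1/2) = 5.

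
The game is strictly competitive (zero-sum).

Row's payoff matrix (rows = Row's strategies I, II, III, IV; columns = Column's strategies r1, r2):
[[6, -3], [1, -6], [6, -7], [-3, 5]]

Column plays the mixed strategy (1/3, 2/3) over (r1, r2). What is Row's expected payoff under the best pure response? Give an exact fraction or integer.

I: (6)·(1/3) + (-3)·(2/3) = 0.
II: (1)·(1/3) + (-6)·(2/3) = -11/3.
III: (6)·(1/3) + (-7)·(2/3) = -8/3.
IV: (-3)·(1/3) + (5)·(2/3) = 7/3.
The best pure response is IV with expected payoff 7/3.

7/3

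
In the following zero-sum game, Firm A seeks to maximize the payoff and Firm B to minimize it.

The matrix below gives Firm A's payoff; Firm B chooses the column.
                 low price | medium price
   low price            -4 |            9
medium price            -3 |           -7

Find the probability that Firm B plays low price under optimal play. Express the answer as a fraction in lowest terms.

Row minima are -4 and -7, so Firm A's maximin is -4; column maxima are -3 and 9, so Firm B's minimax is -3. These differ, so the equilibrium is in mixed strategies.
Let Firm B play low price with probability q. Firm A is indifferent when −4q + 9(1−q) = −3q − 7(1−q), giving q = 16/17.

16/17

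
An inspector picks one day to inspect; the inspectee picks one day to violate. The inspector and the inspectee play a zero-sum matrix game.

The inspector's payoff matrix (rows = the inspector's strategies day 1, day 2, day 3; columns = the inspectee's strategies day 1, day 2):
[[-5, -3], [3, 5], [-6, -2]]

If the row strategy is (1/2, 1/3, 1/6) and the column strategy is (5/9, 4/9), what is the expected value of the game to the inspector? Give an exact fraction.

Against (5/9, 4/9), each row's expected payoff is day 1: -37/9; day 2: 35/9; day 3: -38/9.
Taking the (1/2, 1/3, 1/6)-weighted average: (1/2)·(-37/9) + (1/3)·(35/9) + (1/6)·(-38/9) = -79/54.

-79/54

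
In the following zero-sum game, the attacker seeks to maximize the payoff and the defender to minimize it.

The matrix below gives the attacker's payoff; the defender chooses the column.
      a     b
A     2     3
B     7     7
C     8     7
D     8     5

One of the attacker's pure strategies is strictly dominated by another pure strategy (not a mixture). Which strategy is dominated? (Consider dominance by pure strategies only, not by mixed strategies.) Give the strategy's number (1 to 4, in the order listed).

Compare A with B: 7 > 2, 7 > 3.
So B strictly dominates A for the attacker; A is strictly dominated.

1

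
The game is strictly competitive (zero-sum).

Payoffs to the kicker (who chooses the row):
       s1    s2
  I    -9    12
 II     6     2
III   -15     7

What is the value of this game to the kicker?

Row III is strictly dominated by row I, so the kicker never plays it.
The remaining 2×2 game on (I, II) × (s1, s2) has no saddle point. Let the kicker play I with probability p; indifference gives −9p + 6(1−p) = 12p + 2(1−p), so p = 4/25.
Similarly the goalkeeper's optimal q on s1 is 2/5, and the value is -9·(2/5) + (12)·(3/5) = 18/5.

18/5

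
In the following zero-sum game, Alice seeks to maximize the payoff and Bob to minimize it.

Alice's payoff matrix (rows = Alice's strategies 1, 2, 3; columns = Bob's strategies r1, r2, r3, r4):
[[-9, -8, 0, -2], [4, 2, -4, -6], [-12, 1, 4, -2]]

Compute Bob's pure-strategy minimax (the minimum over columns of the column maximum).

The worst case (largest entry) in each column is r1: 4, r2: 2, r3: 4, r4: -2.
The best (smallest) of these is -2.

-2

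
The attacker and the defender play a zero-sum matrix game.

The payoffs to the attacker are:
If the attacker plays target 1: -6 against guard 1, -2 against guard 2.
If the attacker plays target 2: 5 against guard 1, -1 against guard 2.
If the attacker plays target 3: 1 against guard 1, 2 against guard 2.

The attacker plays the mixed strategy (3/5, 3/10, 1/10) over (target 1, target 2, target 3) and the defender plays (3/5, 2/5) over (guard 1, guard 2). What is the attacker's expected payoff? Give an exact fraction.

Against (3/5, 2/5), each row's expected payoff is target 1: -22/5; target 2: 13/5; target 3: 7/5.
Taking the (3/5, 3/10, 1/10)-weighted average: (3/5)·(-22/5) + (3/10)·(13/5) + (1/10)·(7/5) = -43/25.

-43/25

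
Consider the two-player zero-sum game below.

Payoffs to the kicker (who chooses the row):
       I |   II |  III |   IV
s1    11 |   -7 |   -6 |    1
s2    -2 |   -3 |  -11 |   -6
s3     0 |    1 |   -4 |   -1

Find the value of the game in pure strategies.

-4

Row minima: -7, -11, -4 → the kicker's maximin is -4.
Column maxima: 11, 1, -4, 1 → the goalkeeper's minimax is -4.
They coincide at (s3, III), so the value is -4.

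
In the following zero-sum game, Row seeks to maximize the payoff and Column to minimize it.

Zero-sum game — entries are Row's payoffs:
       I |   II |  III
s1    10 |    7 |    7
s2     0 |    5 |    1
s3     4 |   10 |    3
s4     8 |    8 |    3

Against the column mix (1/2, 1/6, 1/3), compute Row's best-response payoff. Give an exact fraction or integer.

17/2

s1: (10)·(1/2) + (7)·(1/6) + (7)·(1/3) = 17/2.
s2: (0)·(1/2) + (5)·(1/6) + (1)·(1/3) = 7/6.
s3: (4)·(1/2) + (10)·(1/6) + (3)·(1/3) = 14/3.
s4: (8)·(1/2) + (8)·(1/6) + (3)·(1/3) = 19/3.
The best pure response is s1 with expected payoff 17/2.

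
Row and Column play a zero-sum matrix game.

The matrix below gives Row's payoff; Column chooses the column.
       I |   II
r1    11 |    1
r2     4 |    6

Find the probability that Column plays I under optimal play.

5/12

Row minima are 1 and 4, so Row's maximin is 4; column maxima are 11 and 6, so Column's minimax is 6. These differ, so the equilibrium is in mixed strategies.
Let Column play I with probability q. Row is indifferent when 11q + (1−q) = 4q + 6(1−q), giving q = 5/12.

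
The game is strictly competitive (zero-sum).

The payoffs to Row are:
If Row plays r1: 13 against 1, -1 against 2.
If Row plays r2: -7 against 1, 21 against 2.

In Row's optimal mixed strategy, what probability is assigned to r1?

Row minima are -1 and -7, so Row's maximin is -1; column maxima are 13 and 21, so Column's minimax is 13. These differ, so the equilibrium is in mixed strategies.
Let Row play r1 with probability p. Column is indifferent when 13p − 7(1−p) = −p + 21(1−p), giving p = 2/3.

2/3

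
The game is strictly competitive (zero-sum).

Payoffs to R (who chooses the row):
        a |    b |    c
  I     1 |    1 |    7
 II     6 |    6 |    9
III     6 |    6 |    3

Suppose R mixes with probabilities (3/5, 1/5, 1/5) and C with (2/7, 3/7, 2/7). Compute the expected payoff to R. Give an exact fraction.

141/35

Against (2/7, 3/7, 2/7), each row's expected payoff is I: 19/7; II: 48/7; III: 36/7.
Taking the (3/5, 1/5, 1/5)-weighted average: (3/5)·(19/7) + (1/5)·(48/7) + (1/5)·(36/7) = 141/35.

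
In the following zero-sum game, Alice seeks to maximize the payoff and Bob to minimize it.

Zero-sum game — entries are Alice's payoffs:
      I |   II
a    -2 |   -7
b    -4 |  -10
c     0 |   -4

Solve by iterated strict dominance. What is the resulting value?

Column I is strictly dominated by II for Bob (-7<-2, -10<-4, -4<0); eliminate I.
Row a is strictly dominated by row c (-4>-7); eliminate a.
Row b is strictly dominated by row c (-4>-10); eliminate b.
Only (c, II) remains, with payoff -4.

-4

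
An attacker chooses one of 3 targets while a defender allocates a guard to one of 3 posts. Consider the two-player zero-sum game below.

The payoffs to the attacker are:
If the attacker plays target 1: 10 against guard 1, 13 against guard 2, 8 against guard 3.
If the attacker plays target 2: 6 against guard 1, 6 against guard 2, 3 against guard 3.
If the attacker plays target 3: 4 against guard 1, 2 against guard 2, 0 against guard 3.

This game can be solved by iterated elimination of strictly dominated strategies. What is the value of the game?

8

Row target 3 is strictly dominated by row target 1 (10>4, 13>2, 8>0); eliminate target 3.
Column guard 2 is strictly dominated by guard 3 for the defender (8<13, 3<6); eliminate guard 2.
Row target 2 is strictly dominated by row target 1 (10>6, 8>3); eliminate target 2.
Column guard 1 is strictly dominated by guard 3 for the defender (8<10); eliminate guard 1.
Only (target 1, guard 3) remains, with payoff 8.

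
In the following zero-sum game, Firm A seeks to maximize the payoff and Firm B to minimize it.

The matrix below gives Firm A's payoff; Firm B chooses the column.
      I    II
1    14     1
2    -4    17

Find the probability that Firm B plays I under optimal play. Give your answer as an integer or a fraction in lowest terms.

8/17

Row minima are 1 and -4, so Firm A's maximin is 1; column maxima are 14 and 17, so Firm B's minimax is 14. These differ, so the equilibrium is in mixed strategies.
Let Firm B play I with probability q. Firm A is indifferent when 14q + (1−q) = −4q + 17(1−q), giving q = 8/17.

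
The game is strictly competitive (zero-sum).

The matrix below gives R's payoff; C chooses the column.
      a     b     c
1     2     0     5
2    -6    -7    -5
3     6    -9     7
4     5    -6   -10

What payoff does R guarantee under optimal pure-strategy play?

Row minima: 0, -7, -9, -10 → R's maximin is 0.
Column maxima: 6, 0, 7 → C's minimax is 0.
They coincide at (1, b), so the value is 0.

0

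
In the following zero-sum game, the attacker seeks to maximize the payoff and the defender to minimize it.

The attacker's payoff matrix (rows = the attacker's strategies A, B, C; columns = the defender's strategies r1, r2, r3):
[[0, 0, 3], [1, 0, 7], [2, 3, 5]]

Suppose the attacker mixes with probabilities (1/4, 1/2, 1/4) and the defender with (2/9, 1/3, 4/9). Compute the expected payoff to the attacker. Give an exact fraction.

35/12

Against (2/9, 1/3, 4/9), each row's expected payoff is A: 4/3; B: 10/3; C: 11/3.
Taking the (1/4, 1/2, 1/4)-weighted average: (1/4)·(4/3) + (1/2)·(10/3) + (1/4)·(11/3) = 35/12.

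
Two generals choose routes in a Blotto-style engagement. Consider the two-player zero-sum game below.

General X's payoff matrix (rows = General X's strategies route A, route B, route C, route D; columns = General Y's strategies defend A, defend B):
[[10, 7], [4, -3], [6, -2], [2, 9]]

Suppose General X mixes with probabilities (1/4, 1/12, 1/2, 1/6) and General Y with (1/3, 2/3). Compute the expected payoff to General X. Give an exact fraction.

Against (1/3, 2/3), each row's expected payoff is route A: 8; route B: -2/3; route C: 2/3; route D: 20/3.
Taking the (1/4, 1/12, 1/2, 1/6)-weighted average: (1/4)·(8) + (1/12)·(-2/3) + (1/2)·(2/3) + (1/6)·(20/3) = 61/18.

61/18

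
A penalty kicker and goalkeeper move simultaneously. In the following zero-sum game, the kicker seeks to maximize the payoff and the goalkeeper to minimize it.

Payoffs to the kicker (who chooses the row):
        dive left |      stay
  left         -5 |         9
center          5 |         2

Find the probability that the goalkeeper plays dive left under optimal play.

7/17

Row minima are -5 and 2, so the kicker's maximin is 2; column maxima are 5 and 9, so the goalkeeper's minimax is 5. These differ, so the equilibrium is in mixed strategies.
Let the goalkeeper play dive left with probability q. The kicker is indifferent when −5q + 9(1−q) = 5q + 2(1−q), giving q = 7/17.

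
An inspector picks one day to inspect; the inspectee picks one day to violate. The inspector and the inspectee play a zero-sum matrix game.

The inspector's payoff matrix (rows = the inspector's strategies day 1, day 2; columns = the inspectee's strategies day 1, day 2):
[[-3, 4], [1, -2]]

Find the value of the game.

-1/5

Row minima are -3 and -2, so the inspector's maximin is -2; column maxima are 1 and 4, so the inspectee's minimax is 1. These differ, so the equilibrium is in mixed strategies.
Let the inspector play day 1 with probability p. The inspectee is indifferent when −3p + (1−p) = 4p − 2(1−p), giving p = 3/10.
Let the inspectee play day 1 with probability q. The inspector is indifferent when −3q + 4(1−q) = q − 2(1−q), giving q = 3/5.
The value is -3·(3/5) + (4)·(2/5) = -1/5.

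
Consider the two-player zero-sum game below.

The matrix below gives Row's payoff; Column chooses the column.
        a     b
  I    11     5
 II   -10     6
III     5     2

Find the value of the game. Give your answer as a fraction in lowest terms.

58/11

Row III is strictly dominated by row I, so Row never plays it.
The remaining 2×2 game on (I, II) × (a, b) has no saddle point. Let Row play I with probability p; indifference gives 11p − 10(1−p) = 5p + 6(1−p), so p = 8/11.
Similarly Column's optimal q on a is 1/22, and the value is 11·(1/22) + (5)·(21/22) = 58/11.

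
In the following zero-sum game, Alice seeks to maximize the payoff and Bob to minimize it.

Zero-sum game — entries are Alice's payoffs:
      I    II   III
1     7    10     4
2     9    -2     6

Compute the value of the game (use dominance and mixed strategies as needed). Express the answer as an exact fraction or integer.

Column I is strictly dominated by III for Bob (it gives Alice more in every row).
The remaining 2×2 game on (1, 2) × (II, III) has no saddle point. Let Alice play 1 with probability p; indifference gives 10p − 2(1−p) = 4p + 6(1−p), so p = 4/7.
Similarly Bob's optimal q on II is 1/7, and the value is 10·(1/7) + (4)·(6/7) = 34/7.

34/7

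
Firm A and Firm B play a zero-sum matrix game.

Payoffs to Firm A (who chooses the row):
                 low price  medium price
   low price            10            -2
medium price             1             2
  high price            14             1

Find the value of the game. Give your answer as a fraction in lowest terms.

Row low price is strictly dominated by row high price, so Firm A never plays it.
The remaining 2×2 game on (medium price, high price) × (low price, medium price) has no saddle point. Let Firm A play medium price with probability p; indifference gives p + 14(1−p) = 2p + (1−p), so p = 13/14.
Similarly Firm B's optimal q on low price is 1/14, and the value is 1·(1/14) + (2)·(13/14) = 27/14.

27/14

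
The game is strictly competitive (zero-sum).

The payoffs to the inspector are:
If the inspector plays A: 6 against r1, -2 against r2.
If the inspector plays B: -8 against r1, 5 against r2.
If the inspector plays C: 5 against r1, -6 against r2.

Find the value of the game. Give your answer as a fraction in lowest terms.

2/3

Row C is strictly dominated by row A, so the inspector never plays it.
The remaining 2×2 game on (A, B) × (r1, r2) has no saddle point. Let the inspector play A with probability p; indifference gives 6p − 8(1−p) = −2p + 5(1−p), so p = 13/21.
Similarly the inspectee's optimal q on r1 is 1/3, and the value is 6·(1/3) + (-2)·(2/3) = 2/3.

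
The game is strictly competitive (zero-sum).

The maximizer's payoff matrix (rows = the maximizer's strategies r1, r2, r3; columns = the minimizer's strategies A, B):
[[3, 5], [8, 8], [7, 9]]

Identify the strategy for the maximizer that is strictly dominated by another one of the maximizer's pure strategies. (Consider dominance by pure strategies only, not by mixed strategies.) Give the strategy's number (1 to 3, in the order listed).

Compare r1 with r2: 8 > 3, 8 > 5.
So r2 strictly dominates r1 for the maximizer; r1 is strictly dominated.

1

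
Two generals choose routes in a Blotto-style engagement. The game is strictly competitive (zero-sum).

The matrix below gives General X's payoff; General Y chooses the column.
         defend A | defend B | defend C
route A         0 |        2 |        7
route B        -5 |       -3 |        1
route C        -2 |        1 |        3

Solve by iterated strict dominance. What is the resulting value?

Row route C is strictly dominated by row route A (0>-2, 2>1, 7>3); eliminate route C.
Column defend C is strictly dominated by defend A for General Y (0<7, -5<1); eliminate defend C.
Row route B is strictly dominated by row route A (0>-5, 2>-3); eliminate route B.
Column defend B is strictly dominated by defend A for General Y (0<2); eliminate defend B.
Only (route A, defend A) remains, with payoff 0.

0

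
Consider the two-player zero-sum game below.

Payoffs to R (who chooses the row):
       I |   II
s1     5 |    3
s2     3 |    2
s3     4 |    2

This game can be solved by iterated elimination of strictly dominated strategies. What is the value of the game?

3

Column I is strictly dominated by II for C (3<5, 2<3, 2<4); eliminate I.
Row s3 is strictly dominated by row s1 (3>2); eliminate s3.
Row s2 is strictly dominated by row s1 (3>2); eliminate s2.
Only (s1, II) remains, with payoff 3.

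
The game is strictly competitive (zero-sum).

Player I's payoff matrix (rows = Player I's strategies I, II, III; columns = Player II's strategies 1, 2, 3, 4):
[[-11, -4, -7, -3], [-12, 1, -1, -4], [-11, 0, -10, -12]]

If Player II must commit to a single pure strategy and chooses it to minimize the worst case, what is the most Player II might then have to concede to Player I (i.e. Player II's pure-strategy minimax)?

The worst case (largest entry) in each column is 1: -11, 2: 1, 3: -1, 4: -3.
The best (smallest) of these is -11.

-11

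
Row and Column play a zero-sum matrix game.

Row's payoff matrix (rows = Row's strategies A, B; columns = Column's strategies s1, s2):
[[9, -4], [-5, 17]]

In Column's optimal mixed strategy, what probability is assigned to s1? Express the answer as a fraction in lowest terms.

Row minima are -4 and -5, so Row's maximin is -4; column maxima are 9 and 17, so Column's minimax is 9. These differ, so the equilibrium is in mixed strategies.
Let Column play s1 with probability q. Row is indifferent when 9q − 4(1−q) = −5q + 17(1−q), giving q = 3/5.

3/5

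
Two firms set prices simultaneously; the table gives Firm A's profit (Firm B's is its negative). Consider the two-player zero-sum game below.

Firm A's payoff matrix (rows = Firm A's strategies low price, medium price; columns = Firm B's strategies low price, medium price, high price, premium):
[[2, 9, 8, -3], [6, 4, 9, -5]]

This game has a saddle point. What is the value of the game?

Row minima: -3, -5 → Firm A's maximin is -3.
Column maxima: 6, 9, 9, -3 → Firm B's minimax is -3.
They coincide at (low price, premium), so the value is -3.

-3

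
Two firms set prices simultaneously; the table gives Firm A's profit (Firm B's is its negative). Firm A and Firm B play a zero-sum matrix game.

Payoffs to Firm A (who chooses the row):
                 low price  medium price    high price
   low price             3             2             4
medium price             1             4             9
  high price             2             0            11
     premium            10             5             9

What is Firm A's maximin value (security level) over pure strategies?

5

The worst-case payoff for each row is low price: 2, medium price: 1, high price: 0, premium: 5.
The best of these is 5.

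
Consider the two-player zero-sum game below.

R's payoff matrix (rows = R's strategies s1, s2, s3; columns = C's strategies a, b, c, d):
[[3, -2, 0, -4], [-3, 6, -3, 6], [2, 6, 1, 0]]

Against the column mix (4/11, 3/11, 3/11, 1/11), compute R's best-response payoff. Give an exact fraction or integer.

s1: (3)·(4/11) + (-2)·(3/11) + (0)·(3/11) + (-4)·(1/11) = 2/11.
s2: (-3)·(4/11) + (6)·(3/11) + (-3)·(3/11) + (6)·(1/11) = 3/11.
s3: (2)·(4/11) + (6)·(3/11) + (1)·(3/11) + (0)·(1/11) = 29/11.
The best pure response is s3 with expected payoff 29/11.

29/11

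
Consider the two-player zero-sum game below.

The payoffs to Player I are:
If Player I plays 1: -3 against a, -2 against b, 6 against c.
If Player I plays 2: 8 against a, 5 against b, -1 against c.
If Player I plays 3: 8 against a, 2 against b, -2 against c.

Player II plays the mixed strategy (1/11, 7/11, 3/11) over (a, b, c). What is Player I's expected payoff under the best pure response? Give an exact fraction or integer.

40/11

1: (-3)·(1/11) + (-2)·(7/11) + (6)·(3/11) = 1/11.
2: (8)·(1/11) + (5)·(7/11) + (-1)·(3/11) = 40/11.
3: (8)·(1/11) + (2)·(7/11) + (-2)·(3/11) = 16/11.
The best pure response is 2 with expected payoff 40/11.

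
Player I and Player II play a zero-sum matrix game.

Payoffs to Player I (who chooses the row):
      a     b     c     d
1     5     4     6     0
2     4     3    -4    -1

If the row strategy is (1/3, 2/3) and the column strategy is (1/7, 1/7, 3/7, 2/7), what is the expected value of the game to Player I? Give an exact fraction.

Against (1/7, 1/7, 3/7, 2/7), each row's expected payoff is 1: 27/7; 2: -1.
Taking the (1/3, 2/3)-weighted average: (1/3)·(27/7) + (2/3)·(-1) = 13/21.

13/21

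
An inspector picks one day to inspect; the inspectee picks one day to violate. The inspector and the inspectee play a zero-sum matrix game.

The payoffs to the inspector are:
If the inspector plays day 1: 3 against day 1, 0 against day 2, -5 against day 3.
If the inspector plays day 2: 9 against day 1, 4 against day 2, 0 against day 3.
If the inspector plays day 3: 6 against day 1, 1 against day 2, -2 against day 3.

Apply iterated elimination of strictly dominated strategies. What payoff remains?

Row day 1 is strictly dominated by row day 2 (9>3, 4>0, 0>-5); eliminate day 1.
Column day 2 is strictly dominated by day 3 for the inspectee (0<4, -2<1); eliminate day 2.
Row day 3 is strictly dominated by row day 2 (9>6, 0>-2); eliminate day 3.
Column day 1 is strictly dominated by day 3 for the inspectee (0<9); eliminate day 1.
Only (day 2, day 3) remains, with payoff 0.

0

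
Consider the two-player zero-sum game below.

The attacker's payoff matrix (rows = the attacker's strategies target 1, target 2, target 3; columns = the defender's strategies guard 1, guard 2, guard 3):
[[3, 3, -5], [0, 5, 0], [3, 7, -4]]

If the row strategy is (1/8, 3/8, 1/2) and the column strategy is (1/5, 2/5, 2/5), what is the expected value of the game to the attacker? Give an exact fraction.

13/8

Against (1/5, 2/5, 2/5), each row's expected payoff is target 1: -1/5; target 2: 2; target 3: 9/5.
Taking the (1/8, 3/8, 1/2)-weighted average: (1/8)·(-1/5) + (3/8)·(2) + (1/2)·(9/5) = 13/8.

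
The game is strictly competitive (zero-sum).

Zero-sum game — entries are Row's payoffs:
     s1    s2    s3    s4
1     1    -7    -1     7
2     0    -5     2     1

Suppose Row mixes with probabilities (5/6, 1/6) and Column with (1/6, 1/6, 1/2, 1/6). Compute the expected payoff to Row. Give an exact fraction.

-2/9

Against (1/6, 1/6, 1/2, 1/6), each row's expected payoff is 1: -1/3; 2: 1/3.
Taking the (5/6, 1/6)-weighted average: (5/6)·(-1/3) + (1/6)·(1/3) = -2/9.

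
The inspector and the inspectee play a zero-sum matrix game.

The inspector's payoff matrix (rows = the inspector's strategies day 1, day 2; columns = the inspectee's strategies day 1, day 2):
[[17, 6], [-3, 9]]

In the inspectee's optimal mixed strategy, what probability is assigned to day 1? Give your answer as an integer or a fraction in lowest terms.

Row minima are 6 and -3, so the inspector's maximin is 6; column maxima are 17 and 9, so the inspectee's minimax is 9. These differ, so the equilibrium is in mixed strategies.
Let the inspectee play day 1 with probability q. The inspector is indifferent when 17q + 6(1−q) = −3q + 9(1−q), giving q = 3/23.

3/23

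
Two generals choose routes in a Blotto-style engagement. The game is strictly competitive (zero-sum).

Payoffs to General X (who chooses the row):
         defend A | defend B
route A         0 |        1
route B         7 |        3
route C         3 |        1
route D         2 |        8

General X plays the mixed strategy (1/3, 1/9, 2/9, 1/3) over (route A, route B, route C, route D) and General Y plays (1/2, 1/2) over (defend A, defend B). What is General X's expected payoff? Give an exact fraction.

17/6

Against (1/2, 1/2), each row's expected payoff is route A: 1/2; route B: 5; route C: 2; route D: 5.
Taking the (1/3, 1/9, 2/9, 1/3)-weighted average: (1/3)·(1/2) + (1/9)·(5) + (2/9)·(2) + (1/3)·(5) = 17/6.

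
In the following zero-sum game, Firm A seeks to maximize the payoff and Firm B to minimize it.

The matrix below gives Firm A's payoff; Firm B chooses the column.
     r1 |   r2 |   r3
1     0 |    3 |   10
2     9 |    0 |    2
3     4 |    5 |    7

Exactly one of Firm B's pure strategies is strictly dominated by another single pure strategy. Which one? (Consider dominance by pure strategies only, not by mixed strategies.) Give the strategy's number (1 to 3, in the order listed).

3

Firm B prefers columns that give Firm A less. Compare r3 with r2: 3 < 10, 0 < 2, 5 < 7.
So r2 strictly dominates r3 for Firm B; r3 is strictly dominated.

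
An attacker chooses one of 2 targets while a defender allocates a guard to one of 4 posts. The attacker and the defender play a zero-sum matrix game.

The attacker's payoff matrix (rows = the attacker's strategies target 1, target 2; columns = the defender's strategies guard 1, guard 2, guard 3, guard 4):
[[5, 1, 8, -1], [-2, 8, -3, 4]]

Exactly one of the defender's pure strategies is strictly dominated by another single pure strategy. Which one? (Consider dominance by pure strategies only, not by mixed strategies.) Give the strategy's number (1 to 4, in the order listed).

2

The defender prefers columns that give the attacker less. Compare guard 2 with guard 4: -1 < 1, 4 < 8.
So guard 4 strictly dominates guard 2 for the defender; guard 2 is strictly dominated.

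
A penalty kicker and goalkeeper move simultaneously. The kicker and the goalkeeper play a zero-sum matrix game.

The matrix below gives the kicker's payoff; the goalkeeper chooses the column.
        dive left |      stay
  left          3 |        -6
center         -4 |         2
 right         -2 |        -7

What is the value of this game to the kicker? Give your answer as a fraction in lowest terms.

-6/5

Row right is strictly dominated by row left, so the kicker never plays it.
The remaining 2×2 game on (left, center) × (dive left, stay) has no saddle point. Let the kicker play left with probability p; indifference gives 3p − 4(1−p) = −6p + 2(1−p), so p = 2/5.
Similarly the goalkeeper's optimal q on dive left is 8/15, and the value is 3·(8/15) + (-6)·(7/15) = -6/5.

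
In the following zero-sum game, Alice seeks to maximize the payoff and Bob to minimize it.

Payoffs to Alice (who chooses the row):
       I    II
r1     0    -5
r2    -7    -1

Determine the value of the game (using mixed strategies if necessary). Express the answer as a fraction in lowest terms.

Row minima are -5 and -7, so Alice's maximin is -5; column maxima are 0 and -1, so Bob's minimax is -1. These differ, so the equilibrium is in mixed strategies.
Let Alice play r1 with probability p. Bob is indifferent when −7(1−p) = −5p − (1−p), giving p = 6/11.
Let Bob play I with probability q. Alice is indifferent when −5(1−q) = −7q − (1−q), giving q = 4/11.
The value is 0·(4/11) + (-5)·(7/11) = -35/11.

-35/11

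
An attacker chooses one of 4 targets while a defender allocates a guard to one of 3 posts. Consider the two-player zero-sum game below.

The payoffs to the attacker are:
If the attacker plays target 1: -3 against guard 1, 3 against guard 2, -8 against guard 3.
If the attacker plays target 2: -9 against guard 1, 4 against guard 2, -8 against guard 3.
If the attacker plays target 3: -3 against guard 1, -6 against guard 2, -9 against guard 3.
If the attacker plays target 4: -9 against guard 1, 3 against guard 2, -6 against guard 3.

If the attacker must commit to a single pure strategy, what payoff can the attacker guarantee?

The worst-case payoff for each row is target 1: -8, target 2: -9, target 3: -9, target 4: -9.
The best of these is -8.

-8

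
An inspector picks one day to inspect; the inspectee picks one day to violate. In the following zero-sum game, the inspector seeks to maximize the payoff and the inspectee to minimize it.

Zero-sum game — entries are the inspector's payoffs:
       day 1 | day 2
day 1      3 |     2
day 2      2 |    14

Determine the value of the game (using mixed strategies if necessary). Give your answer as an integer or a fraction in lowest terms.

Row minima are 2 and 2, so the inspector's maximin is 2; column maxima are 3 and 14, so the inspectee's minimax is 3. These differ, so the equilibrium is in mixed strategies.
Let the inspector play day 1 with probability p. The inspectee is indifferent when 3p + 2(1−p) = 2p + 14(1−p), giving p = 12/13.
Let the inspectee play day 1 with probability q. The inspector is indifferent when 3q + 2(1−q) = 2q + 14(1−q), giving q = 12/13.
The value is 3·(12/13) + (2)·(1/13) = 38/13.

38/13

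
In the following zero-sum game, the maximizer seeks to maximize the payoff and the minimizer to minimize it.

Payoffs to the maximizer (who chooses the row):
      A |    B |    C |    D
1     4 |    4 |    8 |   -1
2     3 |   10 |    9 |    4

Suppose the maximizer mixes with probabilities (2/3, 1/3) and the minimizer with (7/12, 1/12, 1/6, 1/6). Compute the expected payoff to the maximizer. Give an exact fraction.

Against (7/12, 1/12, 1/6, 1/6), each row's expected payoff is 1: 23/6; 2: 19/4.
Taking the (2/3, 1/3)-weighted average: (2/3)·(23/6) + (1/3)·(19/4) = 149/36.

149/36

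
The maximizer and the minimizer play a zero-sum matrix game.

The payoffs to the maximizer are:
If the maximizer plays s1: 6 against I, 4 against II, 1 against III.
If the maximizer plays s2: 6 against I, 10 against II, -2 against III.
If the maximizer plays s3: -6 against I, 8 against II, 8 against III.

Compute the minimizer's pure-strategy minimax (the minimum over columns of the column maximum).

The worst case (largest entry) in each column is I: 6, II: 10, III: 8.
The best (smallest) of these is 6.

6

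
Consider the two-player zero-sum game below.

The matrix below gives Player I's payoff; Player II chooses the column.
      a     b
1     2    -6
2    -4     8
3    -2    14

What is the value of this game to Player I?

2/3

Row 2 is strictly dominated by row 3, so Player I never plays it.
The remaining 2×2 game on (1, 3) × (a, b) has no saddle point. Let Player I play 1 with probability p; indifference gives 2p − 2(1−p) = −6p + 14(1−p), so p = 2/3.
Similarly Player II's optimal q on a is 5/6, and the value is 2·(5/6) + (-6)·(1/6) = 2/3.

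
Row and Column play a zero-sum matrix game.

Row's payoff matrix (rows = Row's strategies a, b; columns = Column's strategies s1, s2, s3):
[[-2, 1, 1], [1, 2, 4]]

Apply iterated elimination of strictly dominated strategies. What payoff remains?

Row a is strictly dominated by row b (1>-2, 2>1, 4>1); eliminate a.
Column s2 is strictly dominated by s1 for Column (1<2); eliminate s2.
Column s3 is strictly dominated by s1 for Column (1<4); eliminate s3.
Only (b, s1) remains, with payoff 1.

1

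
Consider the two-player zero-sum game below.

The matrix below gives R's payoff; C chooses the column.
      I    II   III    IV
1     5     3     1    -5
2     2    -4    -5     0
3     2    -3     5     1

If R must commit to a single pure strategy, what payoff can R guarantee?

-3

The worst-case payoff for each row is 1: -5, 2: -5, 3: -3.
The best of these is -3.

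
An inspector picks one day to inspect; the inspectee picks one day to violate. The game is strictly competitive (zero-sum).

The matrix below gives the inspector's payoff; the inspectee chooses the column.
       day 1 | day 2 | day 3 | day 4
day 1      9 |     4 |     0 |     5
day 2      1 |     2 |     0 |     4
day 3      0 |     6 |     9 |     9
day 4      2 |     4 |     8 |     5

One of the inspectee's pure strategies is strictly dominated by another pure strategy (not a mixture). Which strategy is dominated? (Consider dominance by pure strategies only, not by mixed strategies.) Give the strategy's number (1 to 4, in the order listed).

The inspectee prefers columns that give the inspector less. Compare day 4 with day 2: 4 < 5, 2 < 4, 6 < 9, 4 < 5.
So day 2 strictly dominates day 4 for the inspectee; day 4 is strictly dominated.

4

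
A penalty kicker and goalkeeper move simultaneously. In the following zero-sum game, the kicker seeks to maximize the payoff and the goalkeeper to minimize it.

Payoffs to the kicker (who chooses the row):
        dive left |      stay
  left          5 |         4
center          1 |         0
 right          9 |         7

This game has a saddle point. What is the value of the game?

Row minima: 4, 0, 7 → the kicker's maximin is 7.
Column maxima: 9, 7 → the goalkeeper's minimax is 7.
They coincide at (right, stay), so the value is 7.

7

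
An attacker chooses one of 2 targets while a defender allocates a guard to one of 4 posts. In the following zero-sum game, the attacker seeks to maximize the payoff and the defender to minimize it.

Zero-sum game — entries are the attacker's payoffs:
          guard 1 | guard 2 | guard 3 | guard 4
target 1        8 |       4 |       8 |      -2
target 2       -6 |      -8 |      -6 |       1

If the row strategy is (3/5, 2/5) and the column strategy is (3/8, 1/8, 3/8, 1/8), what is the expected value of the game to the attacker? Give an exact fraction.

8/5

Against (3/8, 1/8, 3/8, 1/8), each row's expected payoff is target 1: 25/4; target 2: -43/8.
Taking the (3/5, 2/5)-weighted average: (3/5)·(25/4) + (2/5)·(-43/8) = 8/5.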